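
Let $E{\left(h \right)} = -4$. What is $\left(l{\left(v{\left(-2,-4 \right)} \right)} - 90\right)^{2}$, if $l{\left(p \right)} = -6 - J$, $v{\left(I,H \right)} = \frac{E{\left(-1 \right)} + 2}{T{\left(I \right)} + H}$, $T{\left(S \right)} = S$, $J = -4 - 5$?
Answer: $7569$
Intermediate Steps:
$J = -9$ ($J = -4 - 5 = -9$)
$v{\left(I,H \right)} = - \frac{2}{H + I}$ ($v{\left(I,H \right)} = \frac{-4 + 2}{I + H} = - \frac{2}{H + I}$)
$l{\left(p \right)} = 3$ ($l{\left(p \right)} = -6 - -9 = -6 + 9 = 3$)
$\left(l{\left(v{\left(-2,-4 \right)} \right)} - 90\right)^{2} = \left(3 - 90\right)^{2} = \left(-87\right)^{2} = 7569$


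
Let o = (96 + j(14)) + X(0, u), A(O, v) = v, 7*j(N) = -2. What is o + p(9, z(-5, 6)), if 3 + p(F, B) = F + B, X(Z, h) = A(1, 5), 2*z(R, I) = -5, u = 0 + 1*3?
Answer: 1459/14 ≈ 104.21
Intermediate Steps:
j(N) = -2/7 (j(N) = (⅐)*(-2) = -2/7)
u = 3 (u = 0 + 3 = 3)
z(R, I) = -5/2 (z(R, I) = (½)*(-5) = -5/2)
X(Z, h) = 5
o = 705/7 (o = (96 - 2/7) + 5 = 670/7 + 5 = 705/7 ≈ 100.71)
p(F, B) = -3 + B + F (p(F, B) = -3 + (F + B) = -3 + (B + F) = -3 + B + F)
o + p(9, z(-5, 6)) = 705/7 + (-3 - 5/2 + 9) = 705/7 + 7/2 = 1459/14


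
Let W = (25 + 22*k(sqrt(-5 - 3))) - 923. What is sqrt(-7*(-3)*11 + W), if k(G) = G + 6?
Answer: sqrt(-535 + 44*I*sqrt(2)) ≈ 1.3429 + 23.169*I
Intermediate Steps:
k(G) = 6 + G
W = -766 + 44*I*sqrt(2) (W = (25 + 22*(6 + sqrt(-5 - 3))) - 923 = (25 + 22*(6 + sqrt(-8))) - 923 = (25 + 22*(6 + 2*I*sqrt(2))) - 923 = (25 + (132 + 44*I*sqrt(2))) - 923 = (157 + 44*I*sqrt(2)) - 923 = -766 + 44*I*sqrt(2) ≈ -766.0 + 62.225*I)
sqrt(-7*(-3)*11 + W) = sqrt(-7*(-3)*11 + (-766 + 44*I*sqrt(2))) = sqrt(21*11 + (-766 + 44*I*sqrt(2))) = sqrt(231 + (-766 + 44*I*sqrt(2))) = sqrt(-535 + 44*I*sqrt(2))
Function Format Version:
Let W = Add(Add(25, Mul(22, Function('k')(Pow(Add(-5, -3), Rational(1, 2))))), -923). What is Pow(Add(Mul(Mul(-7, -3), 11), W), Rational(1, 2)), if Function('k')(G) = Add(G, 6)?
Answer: Pow(Add(-535, Mul(44, I, Pow(2, Rational(1, 2)))), Rational(1, 2)) ≈ Add(1.3429, Mul(23.169, I))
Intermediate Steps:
Function('k')(G) = Add(6, G)
W = Add(-766, Mul(44, I, Pow(2, Rational(1, 2)))) (W = Add(Add(25, Mul(22, Add(6, Pow(Add(-5, -3), Rational(1, 2))))), -923) = Add(Add(25, Mul(22, Add(6, Pow(-8, Rational(1, 2))))), -923) = Add(Add(25, Mul(22, Add(6, Mul(2, I, Pow(2, Rational(1, 2)))))), -923) = Add(Add(25, Add(132, Mul(44, I, Pow(2, Rational(1, 2))))), -923) = Add(Add(157, Mul(44, I, Pow(2, Rational(1, 2)))), -923) = Add(-766, Mul(44, I, Pow(2, Rational(1, 2)))) ≈ Add(-766.00, Mul(62.225, I)))
Pow(Add(Mul(Mul(-7, -3), 11), W), Rational(1, 2)) = Pow(Add(Mul(Mul(-7, -3), 11), Add(-766, Mul(44, I, Pow(2, Rational(1, 2))))), Rational(1, 2)) = Pow(Add(Mul(21, 11), Add(-766, Mul(44, I, Pow(2, Rational(1, 2))))), Rational(1, 2)) = Pow(Add(231, Add(-766, Mul(44, I, Pow(2, Rational(1, 2))))), Rational(1, 2)) = Pow(Add(-535, Mul(44, I, Pow(2, Rational(1, 2)))), Rational(1, 2))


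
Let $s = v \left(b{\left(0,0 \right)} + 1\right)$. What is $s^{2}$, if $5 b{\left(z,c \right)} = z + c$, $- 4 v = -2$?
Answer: $\frac{1}{4} \approx 0.25$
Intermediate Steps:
$v = \frac{1}{2}$ ($v = \left(- \frac{1}{4}\right) \left(-2\right) = \frac{1}{2} \approx 0.5$)
$b{\left(z,c \right)} = \frac{c}{5} + \frac{z}{5}$ ($b{\left(z,c \right)} = \frac{z + c}{5} = \frac{c + z}{5} = \frac{c}{5} + \frac{z}{5}$)
$s = \frac{1}{2}$ ($s = \frac{\left(\frac{1}{5} \cdot 0 + \frac{1}{5} \cdot 0\right) + 1}{2} = \frac{\left(0 + 0\right) + 1}{2} = \frac{0 + 1}{2} = \frac{1}{2} \cdot 1 = \frac{1}{2} \approx 0.5$)
$s^{2} = \left(\frac{1}{2}\right)^{2} = \frac{1}{4}$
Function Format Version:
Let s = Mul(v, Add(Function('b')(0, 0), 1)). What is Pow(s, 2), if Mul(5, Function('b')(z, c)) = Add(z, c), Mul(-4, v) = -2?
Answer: Rational(1, 4) ≈ 0.25000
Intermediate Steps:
v = Rational(1, 2) (v = Mul(Rational(-1, 4), -2) = Rational(1, 2) ≈ 0.50000)
Function('b')(z, c) = Add(Mul(Rational(1, 5), c), Mul(Rational(1, 5), z)) (Function('b')(z, c) = Mul(Rational(1, 5), Add(z, c)) = Mul(Rational(1, 5), Add(c, z)) = Add(Mul(Rational(1, 5), c), Mul(Rational(1, 5), z)))
s = Rational(1, 2) (s = Mul(Rational(1, 2), Add(Add(Mul(Rational(1, 5), 0), Mul(Rational(1, 5), 0)), 1)) = Mul(Rational(1, 2), Add(Add(0, 0), 1)) = Mul(Rational(1, 2), Add(0, 1)) = Mul(Rational(1, 2), 1) = Rational(1, 2) ≈ 0.50000)
Pow(s, 2) = Pow(Rational(1, 2), 2) = Rational(1, 4)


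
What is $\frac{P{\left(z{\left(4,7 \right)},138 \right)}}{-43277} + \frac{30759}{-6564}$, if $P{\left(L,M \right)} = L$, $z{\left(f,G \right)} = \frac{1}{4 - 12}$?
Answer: $- \frac{887437615}{189380152} \approx -4.686$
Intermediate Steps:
$z{\left(f,G \right)} = - \frac{1}{8}$ ($z{\left(f,G \right)} = \frac{1}{-8} = - \frac{1}{8}$)
$\frac{P{\left(z{\left(4,7 \right)},138 \right)}}{-43277} + \frac{30759}{-6564} = - \frac{1}{8 \left(-43277\right)} + \frac{30759}{-6564} = \left(- \frac{1}{8}\right) \left(- \frac{1}{43277}\right) + 30759 \left(- \frac{1}{6564}\right) = \frac{1}{346216} - \frac{10253}{2188} = - \frac{887437615}{189380152}$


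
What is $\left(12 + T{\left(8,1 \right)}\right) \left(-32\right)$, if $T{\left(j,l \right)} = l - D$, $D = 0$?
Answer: $-416$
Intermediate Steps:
$T{\left(j,l \right)} = l$ ($T{\left(j,l \right)} = l - 0 = l + 0 = l$)
$\left(12 + T{\left(8,1 \right)}\right) \left(-32\right) = \left(12 + 1\right) \left(-32\right) = 13 \left(-32\right) = -416$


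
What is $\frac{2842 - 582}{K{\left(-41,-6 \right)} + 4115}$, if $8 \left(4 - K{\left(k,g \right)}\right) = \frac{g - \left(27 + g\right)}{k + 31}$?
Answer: $\frac{180800}{329493} \approx 0.54872$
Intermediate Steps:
$K{\left(k,g \right)} = 4 + \frac{27}{8 \left(31 + k\right)}$ ($K{\left(k,g \right)} = 4 - \frac{\left(g - \left(27 + g\right)\right) \frac{1}{k + 31}}{8} = 4 - \frac{\left(-27\right) \frac{1}{31 + k}}{8} = 4 + \frac{27}{8 \left(31 + k\right)}$)
$\frac{2842 - 582}{K{\left(-41,-6 \right)} + 4115} = \frac{2842 - 582}{\frac{1019 + 32 \left(-41\right)}{8 \left(31 - 41\right)} + 4115} = \frac{2260}{\frac{1019 - 1312}{8 \left(-10\right)} + 4115} = \frac{2260}{\frac{1}{8} \left(- \frac{1}{10}\right) \left(-293\right) + 4115} = \frac{2260}{\frac{293}{80} + 4115} = \frac{2260}{\frac{329493}{80}} = 2260 \cdot \frac{80}{329493} = \frac{180800}{329493}$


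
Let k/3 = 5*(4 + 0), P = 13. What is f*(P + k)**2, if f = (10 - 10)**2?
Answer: 0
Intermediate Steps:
k = 60 (k = 3*(5*(4 + 0)) = 3*(5*4) = 3*20 = 60)
f = 0 (f = 0**2 = 0)
f*(P + k)**2 = 0*(13 + 60)**2 = 0*73**2 = 0*5329 = 0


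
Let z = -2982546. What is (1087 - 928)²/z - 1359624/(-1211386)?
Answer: 223584226291/200723026042 ≈ 1.1139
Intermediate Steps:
(1087 - 928)²/z - 1359624/(-1211386) = (1087 - 928)²/(-2982546) - 1359624/(-1211386) = 159²*(-1/2982546) - 1359624*(-1/1211386) = 25281*(-1/2982546) + 679812/605693 = -2809/331394 + 679812/605693 = 223584226291/200723026042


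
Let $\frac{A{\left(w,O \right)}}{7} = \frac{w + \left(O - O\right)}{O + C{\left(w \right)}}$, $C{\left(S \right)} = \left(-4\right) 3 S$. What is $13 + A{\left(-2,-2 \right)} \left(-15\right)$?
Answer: $\frac{248}{11} \approx 22.545$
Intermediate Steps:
$C{\left(S \right)} = - 12 S$
$A{\left(w,O \right)} = \frac{7 w}{O - 12 w}$ ($A{\left(w,O \right)} = 7 \frac{w + \left(O - O\right)}{O - 12 w} = 7 \frac{w + 0}{O - 12 w} = 7 \frac{w}{O - 12 w} = \frac{7 w}{O - 12 w}$)
$13 + A{\left(-2,-2 \right)} \left(-15\right) = 13 + 7 \left(-2\right) \frac{1}{-2 - -24} \left(-15\right) = 13 + 7 \left(-2\right) \frac{1}{-2 + 24} \left(-15\right) = 13 + 7 \left(-2\right) \frac{1}{22} \left(-15\right) = 13 - - \frac{105}{11} = 13 + \frac{105}{11} = \frac{248}{11}$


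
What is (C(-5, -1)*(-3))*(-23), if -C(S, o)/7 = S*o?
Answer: -2415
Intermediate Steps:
C(S, o) = -7*S*o
(C(-5, -1)*(-3))*(-23) = (-7*(-5)*(-1)*(-3))*(-23) = -35*(-3)*(-23) = 105*(-23) = -2415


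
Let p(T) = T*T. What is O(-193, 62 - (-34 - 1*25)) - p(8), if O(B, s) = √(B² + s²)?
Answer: -64 + √51890 ≈ 163.79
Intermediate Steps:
p(T) = T²
O(-193, 62 - (-34 - 1*25)) - p(8) = √((-193)² + (62 - (-34 - 1*25))²) - 1*8² = √(37249 + (62 - (-34 - 25))²) - 1*64 = √(37249 + (62 - 1*(-59))²) - 64 = √(37249 + (62 + 59)²) - 64 = √(37249 + 121²) - 64 = √(37249 + 14641) - 64 = √51890 - 64 = -64 + √51890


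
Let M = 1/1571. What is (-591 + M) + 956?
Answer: 573416/1571 ≈ 365.00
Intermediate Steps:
M = 1/1571 ≈ 0.00063654
(-591 + M) + 956 = (-591 + 1/1571) + 956 = -928460/1571 + 956 = 573416/1571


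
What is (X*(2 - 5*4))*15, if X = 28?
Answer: -7560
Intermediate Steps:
(X*(2 - 5*4))*15 = (28*(2 - 5*4))*15 = (28*(2 - 20))*15 = (28*(-18))*15 = -504*15 = -7560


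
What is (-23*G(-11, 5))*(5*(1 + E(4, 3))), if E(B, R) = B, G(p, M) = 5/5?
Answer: -575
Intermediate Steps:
G(p, M) = 1 (G(p, M) = 5*(⅕) = 1)
(-23*G(-11, 5))*(5*(1 + E(4, 3))) = (-23*1)*(5*(1 + 4)) = -115*5 = -23*25 = -575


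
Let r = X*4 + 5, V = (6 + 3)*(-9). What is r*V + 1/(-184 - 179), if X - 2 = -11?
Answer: 911492/363 ≈ 2511.0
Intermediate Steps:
X = -9 (X = 2 - 11 = -9)
V = -81 (V = 9*(-9) = -81)
r = -31 (r = -9*4 + 5 = -36 + 5 = -31)
r*V + 1/(-184 - 179) = -31*(-81) + 1/(-184 - 179) = 2511 + 1/(-363) = 2511 - 1/363 = 911492/363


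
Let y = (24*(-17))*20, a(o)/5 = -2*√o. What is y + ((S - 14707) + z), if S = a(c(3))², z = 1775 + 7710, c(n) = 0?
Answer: -13382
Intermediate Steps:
z = 9485
a(o) = -10*√o (a(o) = 5*(-2*√o) = -10*√o)
y = -8160 (y = -408*20 = -8160)
S = 0 (S = (-10*√0)² = (-10*0)² = 0² = 0)
y + ((S - 14707) + z) = -8160 + ((0 - 14707) + 9485) = -8160 + (-14707 + 9485) = -8160 - 5222 = -13382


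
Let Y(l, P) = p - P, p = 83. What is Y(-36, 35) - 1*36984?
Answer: -36936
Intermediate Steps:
Y(l, P) = 83 - P
Y(-36, 35) - 1*36984 = (83 - 1*35) - 1*36984 = (83 - 35) - 36984 = 48 - 36984 = -36936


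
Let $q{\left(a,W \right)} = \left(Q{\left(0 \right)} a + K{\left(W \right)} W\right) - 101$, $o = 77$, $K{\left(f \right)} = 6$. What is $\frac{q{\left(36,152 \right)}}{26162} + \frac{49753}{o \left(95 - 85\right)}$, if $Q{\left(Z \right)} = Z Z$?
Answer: $\frac{29596874}{457835} \approx 64.645$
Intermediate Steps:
$Q{\left(Z \right)} = Z^{2}$
$q{\left(a,W \right)} = -101 + 6 W$ ($q{\left(a,W \right)} = \left(0^{2} a + 6 W\right) - 101 = \left(0 a + 6 W\right) - 101 = \left(0 + 6 W\right) - 101 = 6 W - 101 = -101 + 6 W$)
$\frac{q{\left(36,152 \right)}}{26162} + \frac{49753}{o \left(95 - 85\right)} = \frac{-101 + 6 \cdot 152}{26162} + \frac{49753}{77 \left(95 - 85\right)} = \left(-101 + 912\right) \frac{1}{26162} + \frac{49753}{77 \cdot 10} = 811 \cdot \frac{1}{26162} + \frac{49753}{770} = \frac{811}{26162} + 49753 \cdot \frac{1}{770} = \frac{811}{26162} + \frac{4523}{70} = \frac{29596874}{457835}$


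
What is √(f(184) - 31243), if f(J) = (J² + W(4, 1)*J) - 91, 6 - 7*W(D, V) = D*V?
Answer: √126154/7 ≈ 50.740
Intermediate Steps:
W(D, V) = 6/7 - D*V/7
f(J) = -91 + J² + 2*J/7 (f(J) = (J² + (6/7 - ⅐*4*1)*J) - 91 = (J² + (6/7 - 4/7)*J) - 91 = (J² + 2*J/7) - 91 = -91 + J² + 2*J/7)
√(f(184) - 31243) = √((-91 + 184² + (2/7)*184) - 31243) = √((-91 + 33856 + 368/7) - 31243) = √(236723/7 - 31243) = √(18022/7) = √126154/7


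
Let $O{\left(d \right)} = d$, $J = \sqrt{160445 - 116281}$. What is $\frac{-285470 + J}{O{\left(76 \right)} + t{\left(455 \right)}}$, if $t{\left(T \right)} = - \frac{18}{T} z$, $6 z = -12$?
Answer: $- \frac{64944425}{17308} + \frac{455 \sqrt{11041}}{17308} \approx -3749.5$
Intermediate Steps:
$z = -2$ ($z = \frac{1}{6} \left(-12\right) = -2$)
$t{\left(T \right)} = \frac{36}{T}$ ($t{\left(T \right)} = - \frac{18}{T} \left(-2\right) = \frac{36}{T}$)
$J = 2 \sqrt{11041}$ ($J = \sqrt{44164} = 2 \sqrt{11041} \approx 210.15$)
$\frac{-285470 + J}{O{\left(76 \right)} + t{\left(455 \right)}} = \frac{-285470 + 2 \sqrt{11041}}{76 + \frac{36}{455}} = \frac{-285470 + 2 \sqrt{11041}}{\frac{34616}{455}} = \left(-285470 + 2 \sqrt{11041}\right) \frac{455}{34616} = - \frac{64944425}{17308} + \frac{455 \sqrt{11041}}{17308}$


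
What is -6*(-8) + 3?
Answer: 51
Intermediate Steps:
-6*(-8) + 3 = 48 + 3 = 51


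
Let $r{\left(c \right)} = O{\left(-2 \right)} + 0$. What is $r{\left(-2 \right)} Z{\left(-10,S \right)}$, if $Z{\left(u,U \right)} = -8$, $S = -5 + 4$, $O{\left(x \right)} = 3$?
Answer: $-24$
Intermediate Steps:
$S = -1$
$r{\left(c \right)} = 3$ ($r{\left(c \right)} = 3 + 0 = 3$)
$r{\left(-2 \right)} Z{\left(-10,S \right)} = 3 \left(-8\right) = -24$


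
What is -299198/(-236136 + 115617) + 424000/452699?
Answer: 186546691402/54558830781 ≈ 3.4192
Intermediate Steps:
-299198/(-236136 + 115617) + 424000/452699 = -299198/(-120519) + 424000*(1/452699) = -299198*(-1/120519) + 424000/452699 = 299198/120519 + 424000/452699 = 186546691402/54558830781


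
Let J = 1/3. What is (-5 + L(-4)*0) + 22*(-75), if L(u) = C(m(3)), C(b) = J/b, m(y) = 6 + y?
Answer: -1655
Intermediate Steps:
J = ⅓ ≈ 0.33333
C(b) = 1/(3*b)
L(u) = 1/27 (L(u) = 1/(3*(6 + 3)) = (⅓)/9 = (⅓)*(⅑) = 1/27)
(-5 + L(-4)*0) + 22*(-75) = (-5 + (1/27)*0) + 22*(-75) = (-5 + 0) - 1650 = -5 - 1650 = -1655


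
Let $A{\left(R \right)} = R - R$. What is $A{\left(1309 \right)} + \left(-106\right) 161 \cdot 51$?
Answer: $-870366$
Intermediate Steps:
$A{\left(R \right)} = 0$
$A{\left(1309 \right)} + \left(-106\right) 161 \cdot 51 = 0 + \left(-106\right) 161 \cdot 51 = 0 - 870366 = -870366$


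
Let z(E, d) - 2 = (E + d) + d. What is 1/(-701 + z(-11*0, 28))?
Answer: -1/643 ≈ -0.0015552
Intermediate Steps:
z(E, d) = 2 + E + 2*d (z(E, d) = 2 + ((E + d) + d) = 2 + (E + 2*d) = 2 + E + 2*d)
1/(-701 + z(-11*0, 28)) = 1/(-701 + (2 - 11*0 + 2*28)) = 1/(-701 + (2 + 0 + 56)) = 1/(-701 + 58) = 1/(-643) = -1/643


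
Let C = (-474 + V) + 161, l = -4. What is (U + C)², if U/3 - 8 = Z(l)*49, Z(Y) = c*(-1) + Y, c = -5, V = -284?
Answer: 181476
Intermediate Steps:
Z(Y) = 5 + Y (Z(Y) = -5*(-1) + Y = 5 + Y)
C = -597 (C = (-474 - 284) + 161 = -758 + 161 = -597)
U = 171 (U = 24 + 3*((5 - 4)*49) = 24 + 3*(1*49) = 24 + 3*49 = 24 + 147 = 171)
(U + C)² = (171 - 597)² = (-426)² = 181476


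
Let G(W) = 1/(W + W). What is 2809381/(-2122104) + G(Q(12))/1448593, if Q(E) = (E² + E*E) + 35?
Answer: -1314496836190307/992922994894056 ≈ -1.3239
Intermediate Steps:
Q(E) = 35 + 2*E² (Q(E) = (E² + E²) + 35 = 2*E² + 35 = 35 + 2*E²)
G(W) = 1/(2*W)
2809381/(-2122104) + G(Q(12))/1448593 = 2809381/(-2122104) + (1/(2*(35 + 2*12²)))/1448593 = 2809381*(-1/2122104) + (1/(2*(35 + 2*144)))*(1/1448593) = -2809381/2122104 + (1/(2*(35 + 288)))*(1/1448593) = -2809381/2122104 + ((½)/323)*(1/1448593) = -2809381/2122104 + ((½)*(1/323))*(1/1448593) = -2809381/2122104 + (1/646)*(1/1448593) = -2809381/2122104 + 1/935791078 = -1314496836190307/992922994894056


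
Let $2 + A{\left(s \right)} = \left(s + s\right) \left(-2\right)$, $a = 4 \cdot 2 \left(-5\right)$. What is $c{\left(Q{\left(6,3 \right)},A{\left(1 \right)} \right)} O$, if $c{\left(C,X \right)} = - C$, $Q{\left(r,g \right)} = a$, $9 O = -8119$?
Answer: $- \frac{324760}{9} \approx -36084.0$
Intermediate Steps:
$a = -40$ ($a = 8 \left(-5\right) = -40$)
$O = - \frac{8119}{9}$ ($O = \frac{1}{9} \left(-8119\right) = - \frac{8119}{9} \approx -902.11$)
$Q{\left(r,g \right)} = -40$
$A{\left(s \right)} = -2 - 4 s$ ($A{\left(s \right)} = -2 + \left(s + s\right) \left(-2\right) = -2 + 2 s \left(-2\right) = -2 - 4 s$)
$c{\left(Q{\left(6,3 \right)},A{\left(1 \right)} \right)} O = \left(-1\right) \left(-40\right) \left(- \frac{8119}{9}\right) = 40 \left(- \frac{8119}{9}\right) = - \frac{324760}{9}$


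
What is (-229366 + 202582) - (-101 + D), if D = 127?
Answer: -26810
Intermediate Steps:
(-229366 + 202582) - (-101 + D) = (-229366 + 202582) - (-101 + 127) = -26784 - 1*26 = -26784 - 26 = -26810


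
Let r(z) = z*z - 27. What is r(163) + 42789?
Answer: 69331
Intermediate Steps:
r(z) = -27 + z² (r(z) = z² - 27 = -27 + z²)
r(163) + 42789 = (-27 + 163²) + 42789 = (-27 + 26569) + 42789 = 26542 + 42789 = 69331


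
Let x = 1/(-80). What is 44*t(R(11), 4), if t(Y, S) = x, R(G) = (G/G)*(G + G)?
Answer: -11/20 ≈ -0.55000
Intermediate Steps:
x = -1/80 ≈ -0.012500
R(G) = 2*G (R(G) = 1*(2*G) = 2*G)
t(Y, S) = -1/80
44*t(R(11), 4) = 44*(-1/80) = -11/20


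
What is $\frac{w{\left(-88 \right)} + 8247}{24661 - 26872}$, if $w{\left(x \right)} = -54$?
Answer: $- \frac{2731}{737} \approx -3.7056$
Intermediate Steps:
$\frac{w{\left(-88 \right)} + 8247}{24661 - 26872} = \frac{-54 + 8247}{24661 - 26872} = \frac{8193}{-2211} = 8193 \left(- \frac{1}{2211}\right) = - \frac{2731}{737}$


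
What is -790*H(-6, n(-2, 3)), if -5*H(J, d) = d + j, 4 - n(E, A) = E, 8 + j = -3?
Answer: -790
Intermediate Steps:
j = -11 (j = -8 - 3 = -11)
n(E, A) = 4 - E
H(J, d) = 11/5 - d/5 (H(J, d) = -(d - 11)/5 = -(-11 + d)/5 = 11/5 - d/5)
-790*H(-6, n(-2, 3)) = -790*(11/5 - (4 - 1*(-2))/5) = -790*(11/5 - (4 + 2)/5) = -790*(11/5 - 1/5*6) = -790*(11/5 - 6/5) = -790*1 = -790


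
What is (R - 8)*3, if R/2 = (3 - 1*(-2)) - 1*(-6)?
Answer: 42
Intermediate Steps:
R = 22 (R = 2*((3 - 1*(-2)) - 1*(-6)) = 2*((3 + 2) + 6) = 2*(5 + 6) = 2*11 = 22)
(R - 8)*3 = (22 - 8)*3 = 14*3 = 42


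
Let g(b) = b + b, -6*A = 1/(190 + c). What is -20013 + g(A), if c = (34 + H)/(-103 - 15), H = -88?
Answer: -674658302/33711 ≈ -20013.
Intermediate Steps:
c = 27/59 (c = (34 - 88)/(-103 - 15) = -54/(-118) = -54*(-1/118) = 27/59 ≈ 0.45763)
A = -59/67422 (A = -1/(6*(190 + 27/59)) = -1/(6*11237/59) = -1/6*59/11237 = -59/67422 ≈ -0.00087509)
g(b) = 2*b
-20013 + g(A) = -20013 + 2*(-59/67422) = -20013 - 59/33711 = -674658302/33711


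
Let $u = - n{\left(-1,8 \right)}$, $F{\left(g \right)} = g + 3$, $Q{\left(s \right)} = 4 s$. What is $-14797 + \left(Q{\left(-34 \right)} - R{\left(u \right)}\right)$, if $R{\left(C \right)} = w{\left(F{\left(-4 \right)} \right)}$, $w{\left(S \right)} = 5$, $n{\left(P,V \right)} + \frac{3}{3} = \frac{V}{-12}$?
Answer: $-14938$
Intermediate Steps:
$F{\left(g \right)} = 3 + g$
$n{\left(P,V \right)} = -1 - \frac{V}{12}$ ($n{\left(P,V \right)} = -1 + \frac{V}{-12} = -1 + V \left(- \frac{1}{12}\right) = -1 - \frac{V}{12}$)
$u = \frac{5}{3}$ ($u = - (-1 - \frac{2}{3}) = \left(-1\right) \left(- \frac{5}{3}\right) = \frac{5}{3} \approx 1.6667$)
$R{\left(C \right)} = 5$
$-14797 + \left(Q{\left(-34 \right)} - R{\left(u \right)}\right) = -14797 + \left(4 \left(-34\right) - 5\right) = -14797 - 141 = -14938$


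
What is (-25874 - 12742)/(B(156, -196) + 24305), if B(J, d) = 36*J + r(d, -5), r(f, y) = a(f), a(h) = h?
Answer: -38616/29725 ≈ -1.2991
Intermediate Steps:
r(f, y) = f
B(J, d) = d + 36*J (B(J, d) = 36*J + d = d + 36*J)
(-25874 - 12742)/(B(156, -196) + 24305) = (-25874 - 12742)/((-196 + 36*156) + 24305) = -38616/((-196 + 5616) + 24305) = -38616/(5420 + 24305) = -38616/29725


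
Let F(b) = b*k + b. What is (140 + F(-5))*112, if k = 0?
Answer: 15120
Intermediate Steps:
F(b) = b (F(b) = b*0 + b = 0 + b = b)
(140 + F(-5))*112 = (140 - 5)*112 = 135*112 = 15120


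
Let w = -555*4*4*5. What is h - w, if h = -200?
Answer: 44200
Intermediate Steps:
w = -44400 (w = -8880*5 = -555*80 = -44400)
h - w = -200 - 1*(-44400) = -200 + 44400 = 44200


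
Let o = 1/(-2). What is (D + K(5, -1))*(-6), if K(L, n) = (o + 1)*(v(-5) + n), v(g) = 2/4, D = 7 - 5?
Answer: -21/2 ≈ -10.500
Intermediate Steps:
o = -½ ≈ -0.50000
D = 2
v(g) = ½ (v(g) = 2*(¼) = ½)
K(L, n) = ¼ + n/2 (K(L, n) = (-½ + 1)*(½ + n) = (½ + n)/2 = ¼ + n/2)
(D + K(5, -1))*(-6) = (2 + (¼ + (½)*(-1)))*(-6) = (2 + (¼ - ½))*(-6) = (2 - ¼)*(-6) = (7/4)*(-6) = -21/2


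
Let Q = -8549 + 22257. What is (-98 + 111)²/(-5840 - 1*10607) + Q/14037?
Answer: 223083223/230866539 ≈ 0.96629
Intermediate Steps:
Q = 13708
(-98 + 111)²/(-5840 - 1*10607) + Q/14037 = (-98 + 111)²/(-5840 - 1*10607) + 13708/14037 = 13²/(-5840 - 10607) + 13708*(1/14037) = 169/(-16447) + 13708/14037 = 169*(-1/16447) + 13708/14037 = -169/16447 + 13708/14037 = 223083223/230866539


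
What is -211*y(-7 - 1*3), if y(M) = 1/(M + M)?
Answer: 211/20 ≈ 10.550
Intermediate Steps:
y(M) = 1/(2*M)
-211*y(-7 - 1*3) = -211/(2*(-7 - 1*3)) = -211/(2*(-7 - 3)) = -211/(2*(-10)) = -211*(-1)/(2*10) = -211*(-1/20) = 211/20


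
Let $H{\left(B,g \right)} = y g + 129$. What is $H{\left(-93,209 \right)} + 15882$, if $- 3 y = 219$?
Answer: $754$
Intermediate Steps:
$y = -73$ ($y = \left(- \frac{1}{3}\right) 219 = -73$)
$H{\left(B,g \right)} = 129 - 73 g$ ($H{\left(B,g \right)} = - 73 g + 129 = 129 - 73 g$)
$H{\left(-93,209 \right)} + 15882 = \left(129 - 15257\right) + 15882 = -15128 + 15882 = 754$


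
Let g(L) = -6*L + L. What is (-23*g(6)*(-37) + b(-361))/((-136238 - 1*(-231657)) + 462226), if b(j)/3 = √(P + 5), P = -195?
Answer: -5106/111529 + 3*I*√190/557645 ≈ -0.045782 + 7.4155e-5*I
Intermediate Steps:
g(L) = -5*L
b(j) = 3*I*√190 (b(j) = 3*√(-195 + 5) = 3*√(-190) = 3*(I*√190) = 3*I*√190)
(-23*g(6)*(-37) + b(-361))/((-136238 - 1*(-231657)) + 462226) = (-(-115)*6*(-37) + 3*I*√190)/((-136238 - 1*(-231657)) + 462226) = (-23*(-30)*(-37) + 3*I*√190)/((-136238 + 231657) + 462226) = (690*(-37) + 3*I*√190)/(95419 + 462226) = (-25530 + 3*I*√190)/557645 = (-25530 + 3*I*√190)*(1/557645) = -5106/111529 + 3*I*√190/557645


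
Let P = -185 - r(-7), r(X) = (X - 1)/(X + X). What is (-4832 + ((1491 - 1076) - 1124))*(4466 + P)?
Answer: -166024983/7 ≈ -2.3718e+7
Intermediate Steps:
r(X) = (-1 + X)/(2*X) (r(X) = (-1 + X)/((2*X)) = (-1 + X)*(1/(2*X)) = (-1 + X)/(2*X))
P = -1299/7 (P = -185 - (-1 - 7)/(2*(-7)) = -185 - (-1)*(-8)/(2*7) = -185 - 1*4/7 = -185 - 4/7 = -1299/7 ≈ -185.57)
(-4832 + ((1491 - 1076) - 1124))*(4466 + P) = (-4832 + ((1491 - 1076) - 1124))*(4466 - 1299/7) = (-4832 + (415 - 1124))*(29963/7) = (-4832 - 709)*(29963/7) = -5541*29963/7 = -166024983/7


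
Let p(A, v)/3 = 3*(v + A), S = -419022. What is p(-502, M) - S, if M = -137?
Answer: 413271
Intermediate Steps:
p(A, v) = 9*A + 9*v (p(A, v) = 3*(3*(v + A)) = 3*(3*(A + v)) = 3*(3*A + 3*v) = 9*A + 9*v)
p(-502, M) - S = (9*(-502) + 9*(-137)) - 1*(-419022) = (-4518 - 1233) + 419022 = -5751 + 419022 = 413271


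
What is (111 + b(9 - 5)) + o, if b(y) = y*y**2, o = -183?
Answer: -8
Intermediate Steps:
b(y) = y**3
(111 + b(9 - 5)) + o = (111 + (9 - 5)**3) - 183 = (111 + 4**3) - 183 = (111 + 64) - 183 = 175 - 183 = -8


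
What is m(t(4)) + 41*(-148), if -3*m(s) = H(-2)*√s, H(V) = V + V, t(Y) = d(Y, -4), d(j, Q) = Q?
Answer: -6068 + 8*I/3 ≈ -6068.0 + 2.6667*I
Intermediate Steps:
t(Y) = -4
H(V) = 2*V
m(s) = 4*√s/3 (m(s) = -2*(-2)*√s/3 = -(-4)*√s/3 = 4*√s/3)
m(t(4)) + 41*(-148) = 4*√(-4)/3 + 41*(-148) = 4*(2*I)/3 - 6068 = 8*I/3 - 6068 = -6068 + 8*I/3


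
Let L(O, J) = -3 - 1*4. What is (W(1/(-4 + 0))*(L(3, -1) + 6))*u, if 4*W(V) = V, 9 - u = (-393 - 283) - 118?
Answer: 803/16 ≈ 50.188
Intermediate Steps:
L(O, J) = -7 (L(O, J) = -3 - 4 = -7)
u = 803 (u = 9 - ((-393 - 283) - 118) = 9 - (-676 - 118) = 9 - 1*(-794) = 9 + 794 = 803)
W(V) = V/4
(W(1/(-4 + 0))*(L(3, -1) + 6))*u = ((1/(4*(-4 + 0)))*(-7 + 6))*803 = (((¼)/(-4))*(-1))*803 = (((¼)*(-¼))*(-1))*803 = -1/16*(-1)*803 = (1/16)*803 = 803/16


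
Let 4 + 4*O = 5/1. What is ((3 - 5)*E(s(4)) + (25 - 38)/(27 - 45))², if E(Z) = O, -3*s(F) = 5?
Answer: 4/81 ≈ 0.049383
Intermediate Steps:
O = ¼ (O = -1 + (5/1)/4 = -1 + (5*1)/4 = -1 + (¼)*5 = -1 + 5/4 = ¼ ≈ 0.25000)
s(F) = -5/3 (s(F) = -⅓*5 = -5/3)
E(Z) = ¼
((3 - 5)*E(s(4)) + (25 - 38)/(27 - 45))² = ((3 - 5)*(¼) + (25 - 38)/(27 - 45))² = (-2*¼ - 13/(-18))² = (-½ - 13*(-1/18))² = (-½ + 13/18)² = (2/9)² = 4/81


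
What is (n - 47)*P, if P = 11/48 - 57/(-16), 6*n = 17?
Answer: -24115/144 ≈ -167.47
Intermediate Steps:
n = 17/6 (n = (⅙)*17 = 17/6 ≈ 2.8333)
P = 91/24 (P = 11*(1/48) - 57*(-1/16) = 11/48 + 57/16 = 91/24 ≈ 3.7917)
(n - 47)*P = (17/6 - 47)*(91/24) = -265/6*91/24 = -24115/144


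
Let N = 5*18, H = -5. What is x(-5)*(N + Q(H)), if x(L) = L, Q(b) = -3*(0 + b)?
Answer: -525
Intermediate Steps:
Q(b) = -3*b
N = 90
x(-5)*(N + Q(H)) = -5*(90 - 3*(-5)) = -5*(90 + 15) = -5*105 = -525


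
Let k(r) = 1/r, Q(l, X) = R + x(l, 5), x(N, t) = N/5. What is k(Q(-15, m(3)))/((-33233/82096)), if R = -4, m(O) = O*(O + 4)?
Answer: 11728/33233 ≈ 0.35290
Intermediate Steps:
m(O) = O*(4 + O)
x(N, t) = N/5 (x(N, t) = N*(1/5) = N/5)
Q(l, X) = -4 + l/5
k(Q(-15, m(3)))/((-33233/82096)) = 1/((-4 + (1/5)*(-15))*((-33233/82096))) = 1/((-4 - 3)*((-33233*1/82096))) = 1/((-7)*(-33233/82096)) = -1/7*(-82096/33233) = 11728/33233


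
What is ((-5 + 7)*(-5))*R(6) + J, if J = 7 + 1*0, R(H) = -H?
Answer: 67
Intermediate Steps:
J = 7 (J = 7 + 0 = 7)
((-5 + 7)*(-5))*R(6) + J = ((-5 + 7)*(-5))*(-1*6) + 7 = (2*(-5))*(-6) + 7 = -10*(-6) + 7 = 60 + 7 = 67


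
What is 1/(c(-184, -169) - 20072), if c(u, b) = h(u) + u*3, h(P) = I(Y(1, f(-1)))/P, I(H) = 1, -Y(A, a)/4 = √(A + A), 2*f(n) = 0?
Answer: -184/3794817 ≈ -4.8487e-5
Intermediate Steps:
f(n) = 0 (f(n) = (½)*0 = 0)
Y(A, a) = -4*√2*√A (Y(A, a) = -4*√(A + A) = -4*√2*√A)
h(P) = 1/P
c(u, b) = 1/u + 3*u (c(u, b) = 1/u + u*3 = 1/u + 3*u)
1/(c(-184, -169) - 20072) = 1/((1/(-184) + 3*(-184)) - 20072) = 1/((-1/184 - 552) - 20072) = 1/(-101569/184 - 20072) = 1/(-3794817/184) = -184/3794817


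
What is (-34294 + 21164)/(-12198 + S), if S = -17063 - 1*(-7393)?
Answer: 6565/10934 ≈ 0.60042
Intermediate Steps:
S = -9670 (S = -17063 + 7393 = -9670)
(-34294 + 21164)/(-12198 + S) = (-34294 + 21164)/(-12198 - 9670) = -13130/(-21868) = -13130*(-1/21868) = 6565/10934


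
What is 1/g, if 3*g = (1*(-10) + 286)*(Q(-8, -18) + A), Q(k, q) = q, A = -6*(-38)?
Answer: 1/19320 ≈ 5.1760e-5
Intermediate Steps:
A = 228
g = 19320 (g = ((1*(-10) + 286)*(-18 + 228))/3 = ((-10 + 286)*210)/3 = (276*210)/3 = (⅓)*57960 = 19320)
1/g = 1/19320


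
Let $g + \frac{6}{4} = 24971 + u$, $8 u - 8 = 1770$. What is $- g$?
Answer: $- \frac{100767}{4} \approx -25192.0$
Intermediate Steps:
$u = \frac{889}{4}$ ($u = 1 + \frac{1}{8} \cdot 1770 = 1 + \frac{885}{4} = \frac{889}{4} \approx 222.25$)
$g = \frac{100767}{4}$ ($g = - \frac{3}{2} + \left(24971 + \frac{889}{4}\right) = - \frac{3}{2} + \frac{100773}{4} = \frac{100767}{4} \approx 25192.0$)
$- g = \left(-1\right) \frac{100767}{4} = - \frac{100767}{4}$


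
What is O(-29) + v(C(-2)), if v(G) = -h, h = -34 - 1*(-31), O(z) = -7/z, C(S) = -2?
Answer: 94/29 ≈ 3.2414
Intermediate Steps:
h = -3 (h = -34 + 31 = -3)
v(G) = 3 (v(G) = -1*(-3) = 3)
O(-29) + v(C(-2)) = -7/(-29) + 3 = -7*(-1/29) + 3 = 7/29 + 3 = 94/29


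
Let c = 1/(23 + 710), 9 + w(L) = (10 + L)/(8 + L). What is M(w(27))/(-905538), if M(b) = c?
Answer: -1/663759354 ≈ -1.5066e-9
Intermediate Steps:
w(L) = -9 + (10 + L)/(8 + L)
c = 1/733 ≈ 0.0013643
M(b) = 1/733
M(w(27))/(-905538) = (1/733)/(-905538) = (1/733)*(-1/905538) = -1/663759354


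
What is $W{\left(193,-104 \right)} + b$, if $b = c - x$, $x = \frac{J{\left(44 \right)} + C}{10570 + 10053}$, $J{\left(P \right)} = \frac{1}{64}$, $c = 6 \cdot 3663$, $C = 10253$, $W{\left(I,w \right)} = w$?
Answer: $\frac{28870223935}{1319872} \approx 21874.0$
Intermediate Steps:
$c = 21978$
$J{\left(P \right)} = \frac{1}{64}$
$x = \frac{656193}{1319872}$ ($x = \frac{\frac{1}{64} + 10253}{10570 + 10053} = \frac{656193}{64 \cdot 20623} = \frac{656193}{64} \cdot \frac{1}{20623} = \frac{656193}{1319872} \approx 0.49716$)
$b = \frac{29007490623}{1319872}$ ($b = 21978 - \frac{656193}{1319872} = \frac{29007490623}{1319872} \approx 21978.0$)
$W{\left(193,-104 \right)} + b = -104 + \frac{29007490623}{1319872} = \frac{28870223935}{1319872}$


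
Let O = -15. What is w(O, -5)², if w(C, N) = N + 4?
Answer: 1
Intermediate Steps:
w(C, N) = 4 + N
w(O, -5)² = (4 - 5)² = (-1)² = 1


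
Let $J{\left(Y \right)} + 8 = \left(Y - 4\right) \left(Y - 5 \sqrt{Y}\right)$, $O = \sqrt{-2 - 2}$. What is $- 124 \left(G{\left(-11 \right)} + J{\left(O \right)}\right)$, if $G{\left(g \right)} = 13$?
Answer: $-3844 - 248 i \approx -3844.0 - 248.0 i$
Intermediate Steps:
$O = 2 i$ ($O = \sqrt{-4} = 2 i \approx 2.0 i$)
$J{\left(Y \right)} = -8 + \left(-4 + Y\right) \left(Y - 5 \sqrt{Y}\right)$ ($J{\left(Y \right)} = -8 + \left(Y - 4\right) \left(Y - 5 \sqrt{Y}\right) = -8 + \left(-4 + Y\right) \left(Y - 5 \sqrt{Y}\right)$)
$- 124 \left(G{\left(-11 \right)} + J{\left(O \right)}\right) = - 124 \left(13 - \left(8 + 4 + 5 \left(1 + i\right)^{3} + 4 \cdot 2 i - \left(20 + 20 i\right)\right)\right) = - 124 \left(13 - \left(12 - 20 \left(1 + i\right) + 5 \left(1 + i\right)^{3} + 8 i\right)\right) = - 124 \left(13 - \left(-8 - 12 i + 5 \left(1 + i\right)^{3}\right)\right) = - 124 \left(13 + \left(8 - 5 \left(1 + i\right)^{3} + 12 i\right)\right) = - 124 \left(21 - 5 \left(1 + i\right)^{3} + 12 i\right) = -2604 - 1488 i + 620 \left(1 + i\right)^{3}$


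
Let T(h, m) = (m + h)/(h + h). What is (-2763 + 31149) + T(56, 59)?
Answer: 3179347/112 ≈ 28387.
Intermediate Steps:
T(h, m) = (h + m)/(2*h) (T(h, m) = (h + m)/((2*h)) = (h + m)*(1/(2*h)) = (h + m)/(2*h))
(-2763 + 31149) + T(56, 59) = (-2763 + 31149) + (1/2)*(56 + 59)/56 = 28386 + (1/2)*(1/56)*115 = 28386 + 115/112 = 3179347/112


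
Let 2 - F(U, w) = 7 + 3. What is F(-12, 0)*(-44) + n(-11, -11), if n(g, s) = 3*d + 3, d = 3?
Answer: 364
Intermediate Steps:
F(U, w) = -8 (F(U, w) = 2 - (7 + 3) = 2 - 1*10 = 2 - 10 = -8)
n(g, s) = 12 (n(g, s) = 3*3 + 3 = 9 + 3 = 12)
F(-12, 0)*(-44) + n(-11, -11) = -8*(-44) + 12 = 352 + 12 = 364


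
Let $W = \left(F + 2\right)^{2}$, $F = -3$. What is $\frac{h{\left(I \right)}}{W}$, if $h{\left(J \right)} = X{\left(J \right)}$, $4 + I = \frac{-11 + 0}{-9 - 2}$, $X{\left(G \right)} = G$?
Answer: $-3$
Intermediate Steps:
$I = -3$ ($I = -4 + \frac{-11 + 0}{-9 - 2} = -4 - \frac{11}{-11} = -4 - -1 = -4 + 1 = -3$)
$W = 1$ ($W = \left(-3 + 2\right)^{2} = \left(-1\right)^{2} = 1$)
$h{\left(J \right)} = J$
$\frac{h{\left(I \right)}}{W} = 1^{-1} \left(-3\right) = 1 \left(-3\right) = -3$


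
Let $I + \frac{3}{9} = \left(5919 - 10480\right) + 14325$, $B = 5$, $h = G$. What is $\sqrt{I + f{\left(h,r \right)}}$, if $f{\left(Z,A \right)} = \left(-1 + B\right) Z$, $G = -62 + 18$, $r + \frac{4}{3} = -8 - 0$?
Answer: $\frac{7 \sqrt{1761}}{3} \approx 97.917$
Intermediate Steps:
$r = - \frac{28}{3}$ ($r = - \frac{4}{3} - 8 = - \frac{28}{3} \approx -9.3333$)
$G = -44$
$h = -44$
$I = \frac{29291}{3}$ ($I = - \frac{1}{3} + \left(\left(5919 - 10480\right) + 14325\right) = - \frac{1}{3} + \left(-4561 + 14325\right) = - \frac{1}{3} + 9764 = \frac{29291}{3} \approx 9763.7$)
$f{\left(Z,A \right)} = 4 Z$ ($f{\left(Z,A \right)} = \left(-1 + 5\right) Z = 4 Z$)
$\sqrt{I + f{\left(h,r \right)}} = \sqrt{\frac{29291}{3} + 4 \left(-44\right)} = \sqrt{\frac{29291}{3} - 176} = \sqrt{\frac{28763}{3}} = \frac{7 \sqrt{1761}}{3}$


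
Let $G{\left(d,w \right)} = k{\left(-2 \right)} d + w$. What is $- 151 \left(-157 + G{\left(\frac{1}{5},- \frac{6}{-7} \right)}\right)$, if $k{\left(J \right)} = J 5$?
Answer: $\frac{167157}{7} \approx 23880.0$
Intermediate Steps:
$k{\left(J \right)} = 5 J$
$G{\left(d,w \right)} = w - 10 d$ ($G{\left(d,w \right)} = 5 \left(-2\right) d + w = - 10 d + w = w - 10 d$)
$- 151 \left(-157 + G{\left(\frac{1}{5},- \frac{6}{-7} \right)}\right) = - 151 \left(-157 - \left(2 - \frac{6}{7}\right)\right) = - 151 \left(-157 - \frac{8}{7}\right) = \left(-151\right) \left(- \frac{1107}{7}\right) = \frac{167157}{7}$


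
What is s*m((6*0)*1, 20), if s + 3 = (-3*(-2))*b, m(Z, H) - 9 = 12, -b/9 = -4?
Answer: 4473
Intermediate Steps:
b = 36 (b = -9*(-4) = 36)
m(Z, H) = 21 (m(Z, H) = 9 + 12 = 21)
s = 213 (s = -3 - 3*(-2)*36 = -3 + 6*36 = -3 + 216 = 213)
s*m((6*0)*1, 20) = 213*21 = 4473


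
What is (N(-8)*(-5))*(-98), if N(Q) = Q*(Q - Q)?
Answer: 0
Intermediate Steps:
N(Q) = 0 (N(Q) = Q*0 = 0)
(N(-8)*(-5))*(-98) = (0*(-5))*(-98) = 0*(-98) = 0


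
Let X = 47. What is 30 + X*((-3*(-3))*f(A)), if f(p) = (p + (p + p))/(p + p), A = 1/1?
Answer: 1329/2 ≈ 664.50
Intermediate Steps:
A = 1
f(p) = 3/2 (f(p) = (p + 2*p)/((2*p)) = (3*p)*(1/(2*p)) = 3/2)
30 + X*((-3*(-3))*f(A)) = 30 + 47*(-3*(-3)*(3/2)) = 30 + 47*(9*(3/2)) = 30 + 47*(27/2) = 30 + 1269/2 = 1329/2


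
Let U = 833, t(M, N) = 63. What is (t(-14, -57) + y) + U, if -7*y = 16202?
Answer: -9930/7 ≈ -1418.6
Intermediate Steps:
y = -16202/7 (y = -⅐*16202 = -16202/7 ≈ -2314.6)
(t(-14, -57) + y) + U = (63 - 16202/7) + 833 = -15761/7 + 833 = -9930/7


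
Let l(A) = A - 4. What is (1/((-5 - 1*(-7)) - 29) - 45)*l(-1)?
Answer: 6080/27 ≈ 225.19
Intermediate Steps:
l(A) = -4 + A
(1/((-5 - 1*(-7)) - 29) - 45)*l(-1) = (1/((-5 - 1*(-7)) - 29) - 45)*(-4 - 1) = (1/((-5 + 7) - 29) - 45)*(-5) = (1/(2 - 29) - 45)*(-5) = (1/(-27) - 45)*(-5) = (-1/27 - 45)*(-5) = -1216/27*(-5) = 6080/27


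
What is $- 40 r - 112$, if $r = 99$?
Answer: $-4072$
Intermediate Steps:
$- 40 r - 112 = \left(-40\right) 99 - 112 = -3960 - 112 = -4072$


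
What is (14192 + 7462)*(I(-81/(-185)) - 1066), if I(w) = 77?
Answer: -21415806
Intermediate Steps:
(14192 + 7462)*(I(-81/(-185)) - 1066) = (14192 + 7462)*(77 - 1066) = 21654*(-989) = -21415806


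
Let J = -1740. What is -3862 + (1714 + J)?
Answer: -3888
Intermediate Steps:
-3862 + (1714 + J) = -3862 + (1714 - 1740) = -3862 - 26 = -3888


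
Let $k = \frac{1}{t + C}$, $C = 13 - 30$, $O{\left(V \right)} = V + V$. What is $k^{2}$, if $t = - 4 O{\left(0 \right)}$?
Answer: $\frac{1}{289} \approx 0.0034602$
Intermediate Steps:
$O{\left(V \right)} = 2 V$
$C = -17$
$t = 0$ ($t = - 4 \cdot 2 \cdot 0 = \left(-4\right) 0 = 0$)
$k = - \frac{1}{17}$ ($k = \frac{1}{0 - 17} = \frac{1}{-17} = - \frac{1}{17} \approx -0.058824$)
$k^{2} = \left(- \frac{1}{17}\right)^{2} = \frac{1}{289}$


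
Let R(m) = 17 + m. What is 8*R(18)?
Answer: 280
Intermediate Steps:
8*R(18) = 8*(17 + 18) = 8*35 = 280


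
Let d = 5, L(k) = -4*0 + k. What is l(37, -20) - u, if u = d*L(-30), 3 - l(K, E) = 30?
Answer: 123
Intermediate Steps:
L(k) = k (L(k) = 0 + k = k)
l(K, E) = -27 (l(K, E) = 3 - 1*30 = 3 - 30 = -27)
u = -150 (u = 5*(-30) = -150)
l(37, -20) - u = -27 - 1*(-150) = -27 + 150 = 123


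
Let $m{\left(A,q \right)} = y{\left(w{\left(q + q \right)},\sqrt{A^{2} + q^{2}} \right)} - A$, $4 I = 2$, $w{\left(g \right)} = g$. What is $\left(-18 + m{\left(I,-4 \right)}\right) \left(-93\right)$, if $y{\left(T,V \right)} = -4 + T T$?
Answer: $- \frac{7719}{2} \approx -3859.5$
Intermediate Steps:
$y{\left(T,V \right)} = -4 + T^{2}$
$I = \frac{1}{2}$ ($I = \frac{1}{4} \cdot 2 = \frac{1}{2} \approx 0.5$)
$m{\left(A,q \right)} = -4 - A + 4 q^{2}$ ($m{\left(A,q \right)} = \left(-4 + \left(q + q\right)^{2}\right) - A = \left(-4 + \left(2 q\right)^{2}\right) - A = \left(-4 + 4 q^{2}\right) - A = -4 - A + 4 q^{2}$)
$\left(-18 + m{\left(I,-4 \right)}\right) \left(-93\right) = \left(-18 - \left(\frac{9}{2} - 64\right)\right) \left(-93\right) = \left(-18 - - \frac{119}{2}\right) \left(-93\right) = \left(-18 + \frac{119}{2}\right) \left(-93\right) = \frac{83}{2} \left(-93\right) = - \frac{7719}{2}$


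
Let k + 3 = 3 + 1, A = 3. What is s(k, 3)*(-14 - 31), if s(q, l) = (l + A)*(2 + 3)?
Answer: -1350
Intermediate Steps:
k = 1 (k = -3 + (3 + 1) = -3 + 4 = 1)
s(q, l) = 15 + 5*l (s(q, l) = (l + 3)*(2 + 3) = (3 + l)*5 = 15 + 5*l)
s(k, 3)*(-14 - 31) = (15 + 5*3)*(-14 - 31) = (15 + 15)*(-45) = 30*(-45) = -1350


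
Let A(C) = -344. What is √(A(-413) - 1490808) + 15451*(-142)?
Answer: -2194042 + 4*I*√93197 ≈ -2.194e+6 + 1221.1*I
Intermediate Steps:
√(A(-413) - 1490808) + 15451*(-142) = √(-344 - 1490808) + 15451*(-142) = √(-1491152) - 2194042 = 4*I*√93197 - 2194042 = -2194042 + 4*I*√93197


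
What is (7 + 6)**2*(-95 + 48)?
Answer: -7943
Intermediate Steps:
(7 + 6)**2*(-95 + 48) = 13**2*(-47) = 169*(-47) = -7943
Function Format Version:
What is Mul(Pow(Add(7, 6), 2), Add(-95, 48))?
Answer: -7943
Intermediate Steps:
Mul(Pow(Add(7, 6), 2), Add(-95, 48)) = Mul(Pow(13, 2), -47) = Mul(169, -47) = -7943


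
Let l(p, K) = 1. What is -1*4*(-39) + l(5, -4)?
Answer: 157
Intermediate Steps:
-1*4*(-39) + l(5, -4) = -1*4*(-39) + 1 = -4*(-39) + 1 = 156 + 1 = 157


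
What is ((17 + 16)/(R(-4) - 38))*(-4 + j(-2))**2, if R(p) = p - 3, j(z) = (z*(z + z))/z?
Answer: -704/15 ≈ -46.933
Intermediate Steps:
j(z) = 2*z (j(z) = (z*(2*z))/z = (2*z**2)/z = 2*z)
R(p) = -3 + p
((17 + 16)/(R(-4) - 38))*(-4 + j(-2))**2 = ((17 + 16)/((-3 - 4) - 38))*(-4 + 2*(-2))**2 = (33/(-7 - 38))*(-4 - 4)**2 = (33/(-45))*(-8)**2 = (33*(-1/45))*64 = -11/15*64 = -704/15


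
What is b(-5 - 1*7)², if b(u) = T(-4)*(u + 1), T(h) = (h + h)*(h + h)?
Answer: 495616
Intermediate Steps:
T(h) = 4*h² (T(h) = (2*h)*(2*h) = 4*h²)
b(u) = 64 + 64*u (b(u) = (4*(-4)²)*(u + 1) = (4*16)*(1 + u) = 64*(1 + u) = 64 + 64*u)
b(-5 - 1*7)² = (64 + 64*(-5 - 1*7))² = (64 + 64*(-5 - 7))² = (64 + 64*(-12))² = (64 - 768)² = (-704)² = 495616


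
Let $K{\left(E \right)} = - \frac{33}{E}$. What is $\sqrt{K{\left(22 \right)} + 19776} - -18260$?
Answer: $18260 + \frac{\sqrt{79098}}{2} \approx 18401.0$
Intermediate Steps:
$\sqrt{K{\left(22 \right)} + 19776} - -18260 = \sqrt{- \frac{33}{22} + 19776} - -18260 = \sqrt{\left(-33\right) \frac{1}{22} + 19776} + 18260 = \sqrt{- \frac{3}{2} + 19776} + 18260 = \sqrt{\frac{39549}{2}} + 18260 = \frac{\sqrt{79098}}{2} + 18260 = 18260 + \frac{\sqrt{79098}}{2}$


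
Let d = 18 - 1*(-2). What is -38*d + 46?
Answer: -714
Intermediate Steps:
d = 20 (d = 18 + 2 = 20)
-38*d + 46 = -38*20 + 46 = -760 + 46 = -714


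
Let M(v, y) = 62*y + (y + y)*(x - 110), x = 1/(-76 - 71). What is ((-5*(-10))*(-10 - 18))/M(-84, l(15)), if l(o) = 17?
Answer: 51450/98719 ≈ 0.52118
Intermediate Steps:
x = -1/147 (x = 1/(-147) = -1/147 ≈ -0.0068027)
M(v, y) = -23228*y/147 (M(v, y) = 62*y + (y + y)*(-1/147 - 110) = 62*y + (2*y)*(-16171/147) = 62*y - 32342*y/147 = -23228*y/147)
((-5*(-10))*(-10 - 18))/M(-84, l(15)) = ((-5*(-10))*(-10 - 18))/((-23228/147*17)) = (50*(-28))/(-394876/147) = -1400*(-147/394876) = 51450/98719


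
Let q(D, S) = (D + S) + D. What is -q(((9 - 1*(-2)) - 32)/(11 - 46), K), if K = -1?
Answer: -⅕ ≈ -0.20000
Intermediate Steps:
q(D, S) = S + 2*D
-q(((9 - 1*(-2)) - 32)/(11 - 46), K) = -(-1 + 2*(((9 - 1*(-2)) - 32)/(11 - 46))) = -(-1 + 2*(((9 + 2) - 32)/(-35))) = -(-1 + 2*((11 - 32)*(-1/35))) = -(-1 + 2*(-21*(-1/35))) = -(-1 + 2*(⅗)) = -(-1 + 6/5) = -1*⅕ = -⅕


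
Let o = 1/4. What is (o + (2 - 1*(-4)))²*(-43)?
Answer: -26875/16 ≈ -1679.7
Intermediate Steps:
o = ¼ ≈ 0.25000
(o + (2 - 1*(-4)))²*(-43) = (¼ + (2 - 1*(-4)))²*(-43) = (¼ + (2 + 4))²*(-43) = (¼ + 6)²*(-43) = (25/4)²*(-43) = (625/16)*(-43) = -26875/16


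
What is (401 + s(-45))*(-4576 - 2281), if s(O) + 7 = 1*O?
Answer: -2393093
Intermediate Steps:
s(O) = -7 + O (s(O) = -7 + 1*O = -7 + O)
(401 + s(-45))*(-4576 - 2281) = (401 + (-7 - 45))*(-4576 - 2281) = (401 - 52)*(-6857) = 349*(-6857) = -2393093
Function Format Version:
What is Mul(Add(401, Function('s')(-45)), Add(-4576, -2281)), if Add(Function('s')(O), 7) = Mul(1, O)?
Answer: -2393093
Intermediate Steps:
Function('s')(O) = Add(-7, O) (Function('s')(O) = Add(-7, Mul(1, O)) = Add(-7, O))
Mul(Add(401, Function('s')(-45)), Add(-4576, -2281)) = Mul(Add(401, Add(-7, -45)), Add(-4576, -2281)) = Mul(Add(401, -52), -6857) = Mul(349, -6857) = -2393093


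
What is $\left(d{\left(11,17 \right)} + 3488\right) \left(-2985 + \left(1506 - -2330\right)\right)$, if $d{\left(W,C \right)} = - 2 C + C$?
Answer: $2953821$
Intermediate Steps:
$d{\left(W,C \right)} = - C$
$\left(d{\left(11,17 \right)} + 3488\right) \left(-2985 + \left(1506 - -2330\right)\right) = \left(\left(-1\right) 17 + 3488\right) \left(-2985 + \left(1506 - -2330\right)\right) = \left(-17 + 3488\right) \left(-2985 + \left(1506 + 2330\right)\right) = 3471 \left(-2985 + 3836\right) = 3471 \cdot 851 = 2953821$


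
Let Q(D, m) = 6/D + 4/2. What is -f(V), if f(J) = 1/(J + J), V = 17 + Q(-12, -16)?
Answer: -1/37 ≈ -0.027027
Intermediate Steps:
Q(D, m) = 2 + 6/D (Q(D, m) = 6/D + 4*(½) = 6/D + 2 = 2 + 6/D)
V = 37/2 (V = 17 + (2 + 6/(-12)) = 17 + (2 + 6*(-1/12)) = 17 + (2 - ½) = 17 + 3/2 = 37/2 ≈ 18.500)
f(J) = 1/(2*J)
-f(V) = -1/(2*37/2) = -2/(2*37) = -1*1/37 = -1/37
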